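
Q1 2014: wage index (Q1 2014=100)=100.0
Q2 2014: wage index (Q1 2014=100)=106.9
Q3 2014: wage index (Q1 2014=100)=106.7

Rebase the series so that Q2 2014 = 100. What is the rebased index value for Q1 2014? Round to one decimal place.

93.5

Rebased(Q1 2014) = 100.0 / 106.9 × 100 = 93.5454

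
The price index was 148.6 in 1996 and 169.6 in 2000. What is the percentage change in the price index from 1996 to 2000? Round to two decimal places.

Change = (169.6 − 148.6) / 148.6 × 100
       = 21.0 / 148.6 × 100 = 14.1319%

14.13%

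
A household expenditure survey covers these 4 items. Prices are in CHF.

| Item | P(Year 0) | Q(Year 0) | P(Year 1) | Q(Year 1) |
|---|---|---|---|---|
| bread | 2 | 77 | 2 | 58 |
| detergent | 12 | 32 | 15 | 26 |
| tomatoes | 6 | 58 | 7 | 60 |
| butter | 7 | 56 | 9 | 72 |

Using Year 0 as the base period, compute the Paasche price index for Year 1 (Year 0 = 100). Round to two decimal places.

Paasche price index uses current-period quantities as weights.
ΣP(Year 1)·Q(Year 1) = 2×58 + 15×26 + 7×60 + 9×72 = 116 + 390 + 420 + 648 = 1574
ΣP(Year 0)·Q(Year 1) = 2×58 + 12×26 + 6×60 + 7×72 = 116 + 312 + 360 + 504 = 1292
Index = 1574 / 1292 × 100 = 121.8266

121.83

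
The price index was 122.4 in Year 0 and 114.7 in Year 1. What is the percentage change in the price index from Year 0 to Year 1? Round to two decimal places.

-6.29%

Change = (114.7 − 122.4) / 122.4 × 100
       = -7.7 / 122.4 × 100 = -6.2908%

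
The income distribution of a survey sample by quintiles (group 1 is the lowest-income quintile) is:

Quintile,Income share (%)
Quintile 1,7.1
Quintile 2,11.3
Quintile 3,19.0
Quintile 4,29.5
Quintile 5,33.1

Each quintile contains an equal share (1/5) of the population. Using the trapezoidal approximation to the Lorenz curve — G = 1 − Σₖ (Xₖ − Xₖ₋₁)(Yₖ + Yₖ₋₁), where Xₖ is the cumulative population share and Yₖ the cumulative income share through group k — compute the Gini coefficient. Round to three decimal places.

0.281

Cumulative income shares Yₖ: 0.0710, 0.1840, 0.3740, 0.6690, 1.0000
Σ (Xₖ−Xₖ₋₁)(Yₖ+Yₖ₋₁) = (1/5)(0.0710+0.0000) + (1/5)(0.1840+0.0710) + (1/5)(0.3740+0.1840) + (1/5)(0.6690+0.3740) + (1/5)(1.0000+0.6690)
  = 0.0142 + 0.0510 + 0.1116 + 0.2086 + 0.3338 = 0.7192
G = 1 − 0.7192 = 0.2808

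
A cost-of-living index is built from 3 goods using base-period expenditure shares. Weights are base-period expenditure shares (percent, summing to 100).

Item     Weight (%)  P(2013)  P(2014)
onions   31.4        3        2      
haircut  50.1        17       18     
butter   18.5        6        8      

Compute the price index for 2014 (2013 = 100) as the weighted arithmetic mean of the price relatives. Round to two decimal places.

98.65

onions: 31.4 × (2/3) = 31.4 × 0.666667 = 20.9333
haircut: 50.1 × (18/17) = 50.1 × 1.058824 = 53.0471
butter: 18.5 × (8/6) = 18.5 × 1.333333 = 24.6667
Index = Σ wᵢ·(p₁ᵢ/p₀ᵢ) = 20.9333 + 53.0471 + 24.6667 = 98.6471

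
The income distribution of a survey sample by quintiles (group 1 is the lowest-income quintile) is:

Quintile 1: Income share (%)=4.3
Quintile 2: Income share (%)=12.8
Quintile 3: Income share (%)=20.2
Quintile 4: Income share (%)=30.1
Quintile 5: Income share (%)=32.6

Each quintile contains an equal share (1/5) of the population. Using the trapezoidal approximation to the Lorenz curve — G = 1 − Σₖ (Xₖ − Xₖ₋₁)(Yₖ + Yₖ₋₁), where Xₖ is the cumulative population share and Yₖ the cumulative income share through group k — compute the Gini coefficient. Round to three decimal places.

0.296

Cumulative income shares Yₖ: 0.0430, 0.1710, 0.3730, 0.6740, 1.0000
Σ (Xₖ−Xₖ₋₁)(Yₖ+Yₖ₋₁) = (1/5)(0.0430+0.0000) + (1/5)(0.1710+0.0430) + (1/5)(0.3730+0.1710) + (1/5)(0.6740+0.3730) + (1/5)(1.0000+0.6740)
  = 0.0086 + 0.0428 + 0.1088 + 0.2094 + 0.3348 = 0.7044
G = 1 − 0.7044 = 0.2956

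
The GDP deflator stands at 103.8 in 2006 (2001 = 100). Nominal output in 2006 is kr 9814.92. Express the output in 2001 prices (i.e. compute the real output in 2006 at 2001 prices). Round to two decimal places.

9455.61

Real = Nominal ÷ (Index/100) = 9814.92 ÷ (103.8/100)
     = 9814.92 ÷ 1.038 = 9455.6069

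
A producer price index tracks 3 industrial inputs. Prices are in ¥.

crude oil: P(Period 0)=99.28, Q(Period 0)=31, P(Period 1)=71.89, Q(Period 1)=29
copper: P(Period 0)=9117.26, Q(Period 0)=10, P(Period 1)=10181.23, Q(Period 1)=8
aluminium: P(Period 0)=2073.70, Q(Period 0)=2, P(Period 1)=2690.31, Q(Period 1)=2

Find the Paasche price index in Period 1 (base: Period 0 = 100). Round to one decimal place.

Paasche price index uses current-period quantities as weights.
ΣP(Period 1)·Q(Period 1) = 71.89×29 + 10181.23×8 + 2690.31×2 = 2084.81 + 81449.84 + 5380.62 = 88915.27
ΣP(Period 0)·Q(Period 1) = 99.28×29 + 9117.26×8 + 2073.70×2 = 2879.12 + 72938.08 + 4147.4 = 79964.6
Index = 88915.27 / 79964.6 × 100 = 111.1933

111.2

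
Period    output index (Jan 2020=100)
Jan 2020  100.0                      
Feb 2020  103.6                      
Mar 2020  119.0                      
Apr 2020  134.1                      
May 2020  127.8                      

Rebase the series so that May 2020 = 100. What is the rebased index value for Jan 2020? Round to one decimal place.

Rebased(Jan 2020) = 100.0 / 127.8 × 100 = 78.2473

78.2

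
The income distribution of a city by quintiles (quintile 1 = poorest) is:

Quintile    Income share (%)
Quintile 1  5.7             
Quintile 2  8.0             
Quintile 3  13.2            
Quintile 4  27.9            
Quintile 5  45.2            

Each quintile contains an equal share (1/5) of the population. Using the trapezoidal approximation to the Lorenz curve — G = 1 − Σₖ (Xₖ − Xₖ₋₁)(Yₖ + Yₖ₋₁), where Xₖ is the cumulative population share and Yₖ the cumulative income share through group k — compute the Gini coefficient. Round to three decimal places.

Cumulative income shares Yₖ: 0.0570, 0.1370, 0.2690, 0.5480, 1.0000
Σ (Xₖ−Xₖ₋₁)(Yₖ+Yₖ₋₁) = (1/5)(0.0570+0.0000) + (1/5)(0.1370+0.0570) + (1/5)(0.2690+0.1370) + (1/5)(0.5480+0.2690) + (1/5)(1.0000+0.5480)
  = 0.0114 + 0.0388 + 0.0812 + 0.1634 + 0.3096 = 0.6044
G = 1 − 0.6044 = 0.3956

0.396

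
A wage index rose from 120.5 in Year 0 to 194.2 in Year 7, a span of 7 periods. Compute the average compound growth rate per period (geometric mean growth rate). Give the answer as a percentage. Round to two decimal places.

Growth factor = (194.2/120.5)^(1/7) = (1.611618)^(1/7) = 1.070555
Growth rate = 1.070555 − 1 = 0.070555 = 7.0555%

7.06%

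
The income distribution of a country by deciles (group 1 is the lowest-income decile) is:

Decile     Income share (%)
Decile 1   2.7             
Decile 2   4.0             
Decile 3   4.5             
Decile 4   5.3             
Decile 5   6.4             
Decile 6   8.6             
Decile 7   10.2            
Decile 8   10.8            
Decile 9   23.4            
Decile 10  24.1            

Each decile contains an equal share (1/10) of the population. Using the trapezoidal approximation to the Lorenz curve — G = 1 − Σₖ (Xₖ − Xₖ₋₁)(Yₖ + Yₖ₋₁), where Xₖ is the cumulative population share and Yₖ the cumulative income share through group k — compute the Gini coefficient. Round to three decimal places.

0.377

Cumulative income shares Yₖ: 0.0270, 0.0670, 0.1120, 0.1650, 0.2290, 0.3150, 0.4170, 0.5250, 0.7590, 1.0000
Σ (Xₖ−Xₖ₋₁)(Yₖ+Yₖ₋₁) = (1/10)(0.0270+0.0000) + (1/10)(0.0670+0.0270) + (1/10)(0.1120+0.0670) + (1/10)(0.1650+0.1120) + (1/10)(0.2290+0.1650) + (1/10)(0.3150+0.2290) + (1/10)(0.4170+0.3150) + (1/10)(0.5250+0.4170) + (1/10)(0.7590+0.5250) + (1/10)(1.0000+0.7590)
  = 0.0027 + 0.0094 + 0.0179 + 0.0277 + 0.0394 + 0.0544 + 0.0732 + 0.0942 + 0.1284 + 0.1759 = 0.6232
G = 1 − 0.6232 = 0.3768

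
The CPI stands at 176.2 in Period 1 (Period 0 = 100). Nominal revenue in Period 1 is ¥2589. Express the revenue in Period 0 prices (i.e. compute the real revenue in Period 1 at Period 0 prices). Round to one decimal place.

Real = Nominal ÷ (Index/100) = 2589 ÷ (176.2/100)
     = 2589 ÷ 1.762 = 1469.3530

1469.4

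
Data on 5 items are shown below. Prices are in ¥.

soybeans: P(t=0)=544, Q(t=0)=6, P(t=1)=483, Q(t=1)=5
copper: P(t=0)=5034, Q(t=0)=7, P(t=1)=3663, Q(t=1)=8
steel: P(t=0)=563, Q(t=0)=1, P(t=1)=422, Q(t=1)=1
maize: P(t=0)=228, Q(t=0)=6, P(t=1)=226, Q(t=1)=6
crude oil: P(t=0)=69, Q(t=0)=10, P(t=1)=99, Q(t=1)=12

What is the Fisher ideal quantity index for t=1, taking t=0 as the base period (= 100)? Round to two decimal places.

Laspeyres component (base-period weights):
ΣP(t=0)Q(t=1) = 544×5 + 5034×8 + 563×1 + 228×6 + 69×12 = 2720 + 40272 + 563 + 1368 + 828 = 45751
ΣP(t=0)Q(t=0) = 544×6 + 5034×7 + 563×1 + 228×6 + 69×10 = 3264 + 35238 + 563 + 1368 + 690 = 41123
L = 45751 / 41123 × 100 = 111.2540
Paasche component (current-period weights):
ΣP(t=1)Q(t=1) = 483×5 + 3663×8 + 422×1 + 226×6 + 99×12 = 2415 + 29304 + 422 + 1356 + 1188 = 34685
ΣP(t=1)Q(t=0) = 483×6 + 3663×7 + 422×1 + 226×6 + 99×10 = 2898 + 25641 + 422 + 1356 + 990 = 31307
P = 34685 / 31307 × 100 = 110.7899
Fisher = √(L × P) = √(111.2540 × 110.7899) = 111.0217

111.02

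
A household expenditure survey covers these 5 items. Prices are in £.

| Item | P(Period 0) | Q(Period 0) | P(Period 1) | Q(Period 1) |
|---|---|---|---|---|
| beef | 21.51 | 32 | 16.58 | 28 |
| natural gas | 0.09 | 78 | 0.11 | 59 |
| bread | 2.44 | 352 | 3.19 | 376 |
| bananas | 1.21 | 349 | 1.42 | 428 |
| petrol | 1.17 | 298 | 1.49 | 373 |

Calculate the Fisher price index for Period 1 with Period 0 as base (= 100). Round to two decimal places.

113.09

Laspeyres component (base-period weights):
ΣP(Period 1)Q(Period 0) = 16.58×32 + 0.11×78 + 3.19×352 + 1.42×349 + 1.49×298 = 530.56 + 8.58 + 1122.88 + 495.58 + 444.02 = 2601.62
ΣP(Period 0)Q(Period 0) = 21.51×32 + 0.09×78 + 2.44×352 + 1.21×349 + 1.17×298 = 688.32 + 7.02 + 858.88 + 422.29 + 348.66 = 2325.17
L = 2601.62 / 2325.17 × 100 = 111.8895
Paasche component (current-period weights):
ΣP(Period 1)Q(Period 1) = 16.58×28 + 0.11×59 + 3.19×376 + 1.42×428 + 1.49×373 = 464.24 + 6.49 + 1199.44 + 607.76 + 555.77 = 2833.7
ΣP(Period 0)Q(Period 1) = 21.51×28 + 0.09×59 + 2.44×376 + 1.21×428 + 1.17×373 = 602.28 + 5.31 + 917.44 + 517.88 + 436.41 = 2479.32
P = 2833.7 / 2479.32 × 100 = 114.2934
Fisher = √(L × P) = √(111.8895 × 114.2934) = 113.0851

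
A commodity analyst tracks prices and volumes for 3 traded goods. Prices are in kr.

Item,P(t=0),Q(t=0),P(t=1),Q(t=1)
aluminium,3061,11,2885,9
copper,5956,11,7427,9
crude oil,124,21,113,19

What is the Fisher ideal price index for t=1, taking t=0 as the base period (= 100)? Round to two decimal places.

Laspeyres component (base-period weights):
ΣP(t=1)Q(t=0) = 2885×11 + 7427×11 + 113×21 = 31735 + 81697 + 2373 = 115805
ΣP(t=0)Q(t=0) = 3061×11 + 5956×11 + 124×21 = 33671 + 65516 + 2604 = 101791
L = 115805 / 101791 × 100 = 113.7674
Paasche component (current-period weights):
ΣP(t=1)Q(t=1) = 2885×9 + 7427×9 + 113×19 = 25965 + 66843 + 2147 = 94955
ΣP(t=0)Q(t=1) = 3061×9 + 5956×9 + 124×19 = 27549 + 53604 + 2356 = 83509
P = 94955 / 83509 × 100 = 113.7063
Fisher = √(L × P) = √(113.7674 × 113.7063) = 113.7369

113.74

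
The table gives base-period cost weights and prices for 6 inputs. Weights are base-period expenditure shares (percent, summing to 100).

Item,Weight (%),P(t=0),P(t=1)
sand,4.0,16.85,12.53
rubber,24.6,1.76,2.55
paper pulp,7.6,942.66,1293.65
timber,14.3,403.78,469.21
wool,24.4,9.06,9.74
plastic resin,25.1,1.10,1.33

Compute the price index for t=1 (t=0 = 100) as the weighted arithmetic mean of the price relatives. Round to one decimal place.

sand: 4.0 × (12.53/16.85) = 4.0 × 0.743620 = 2.9745
rubber: 24.6 × (2.55/1.76) = 24.6 × 1.448864 = 35.6420
paper pulp: 7.6 × (1293.65/942.66) = 7.6 × 1.372340 = 10.4298
timber: 14.3 × (469.21/403.78) = 14.3 × 1.162044 = 16.6172
wool: 24.4 × (9.74/9.06) = 24.4 × 1.075055 = 26.2313
plastic resin: 25.1 × (1.33/1.10) = 25.1 × 1.209091 = 30.3482
Index = Σ wᵢ·(p₁ᵢ/p₀ᵢ) = 2.9745 + 35.6420 + 10.4298 + 16.6172 + 26.2313 + 30.3482 = 122.2431

122.2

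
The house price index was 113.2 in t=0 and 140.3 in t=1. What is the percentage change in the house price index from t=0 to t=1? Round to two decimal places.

Change = (140.3 − 113.2) / 113.2 × 100
       = 27.1 / 113.2 × 100 = 23.9399%

23.94%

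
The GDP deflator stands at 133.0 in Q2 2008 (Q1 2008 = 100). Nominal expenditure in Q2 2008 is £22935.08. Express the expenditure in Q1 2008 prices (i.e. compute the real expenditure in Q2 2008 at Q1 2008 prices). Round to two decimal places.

17244.42

Real = Nominal ÷ (Index/100) = 22935.08 ÷ (133.0/100)
     = 22935.08 ÷ 1.330 = 17244.4211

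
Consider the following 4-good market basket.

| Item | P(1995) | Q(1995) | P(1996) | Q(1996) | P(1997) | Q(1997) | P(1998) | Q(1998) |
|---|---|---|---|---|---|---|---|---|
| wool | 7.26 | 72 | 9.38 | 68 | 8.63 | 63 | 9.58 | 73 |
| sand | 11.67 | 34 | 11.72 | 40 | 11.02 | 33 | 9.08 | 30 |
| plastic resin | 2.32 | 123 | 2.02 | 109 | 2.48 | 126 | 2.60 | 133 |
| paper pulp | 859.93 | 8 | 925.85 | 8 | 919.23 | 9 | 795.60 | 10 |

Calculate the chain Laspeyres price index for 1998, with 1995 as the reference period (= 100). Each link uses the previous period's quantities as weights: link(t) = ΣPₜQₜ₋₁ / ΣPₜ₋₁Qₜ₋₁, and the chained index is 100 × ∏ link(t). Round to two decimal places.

94.55

Link 1995→1996:
ΣP(1996)Q(1995) = 9.38×72 + 11.72×34 + 2.02×123 + 925.85×8 = 675.36 + 398.48 + 248.46 + 7406.8 = 8729.1
ΣP(1995)Q(1995) = 7.26×72 + 11.67×34 + 2.32×123 + 859.93×8 = 522.72 + 396.78 + 285.36 + 6879.44 = 8084.3
link = 8729.1/8084.3 = 1.079760
Link 1996→1997:
ΣP(1997)Q(1996) = 8.63×68 + 11.02×40 + 2.48×109 + 919.23×8 = 586.84 + 440.8 + 270.32 + 7353.84 = 8651.8
ΣP(1996)Q(1996) = 9.38×68 + 11.72×40 + 2.02×109 + 925.85×8 = 637.84 + 468.8 + 220.18 + 7406.8 = 8733.62
link = 8651.8/8733.62 = 0.990632
Link 1997→1998:
ΣP(1998)Q(1997) = 9.58×63 + 9.08×33 + 2.60×126 + 795.60×9 = 603.54 + 299.64 + 327.6 + 7160.4 = 8391.18
ΣP(1997)Q(1997) = 8.63×63 + 11.02×33 + 2.48×126 + 919.23×9 = 543.69 + 363.66 + 312.48 + 8273.07 = 9492.9
link = 8391.18/9492.9 = 0.883943
Chained index = 100 × 1.079760 × 0.990632 × 0.883943 = 94.5504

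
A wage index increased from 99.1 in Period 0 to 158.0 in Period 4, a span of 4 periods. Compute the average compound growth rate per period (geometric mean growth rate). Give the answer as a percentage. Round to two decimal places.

Growth factor = (158.0/99.1)^(1/4) = (1.594349)^(1/4) = 1.123688
Growth rate = 1.123688 − 1 = 0.123688 = 12.3688%

12.37%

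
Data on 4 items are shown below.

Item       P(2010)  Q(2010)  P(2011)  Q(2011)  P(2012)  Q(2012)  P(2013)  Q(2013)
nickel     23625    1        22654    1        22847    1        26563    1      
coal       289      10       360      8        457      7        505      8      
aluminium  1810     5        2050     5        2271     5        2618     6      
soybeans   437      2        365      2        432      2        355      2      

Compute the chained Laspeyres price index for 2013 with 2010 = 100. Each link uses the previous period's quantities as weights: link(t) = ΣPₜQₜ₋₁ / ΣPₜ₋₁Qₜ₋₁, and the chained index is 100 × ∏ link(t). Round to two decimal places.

Link 2010→2011:
ΣP(2011)Q(2010) = 22654×1 + 360×10 + 2050×5 + 365×2 = 22654 + 3600 + 10250 + 730 = 37234
ΣP(2010)Q(2010) = 23625×1 + 289×10 + 1810×5 + 437×2 = 23625 + 2890 + 9050 + 874 = 36439
link = 37234/36439 = 1.021817
Link 2011→2012:
ΣP(2012)Q(2011) = 22847×1 + 457×8 + 2271×5 + 432×2 = 22847 + 3656 + 11355 + 864 = 38722
ΣP(2011)Q(2011) = 22654×1 + 360×8 + 2050×5 + 365×2 = 22654 + 2880 + 10250 + 730 = 36514
link = 38722/36514 = 1.060470
Link 2012→2013:
ΣP(2013)Q(2012) = 26563×1 + 505×7 + 2618×5 + 355×2 = 26563 + 3535 + 13090 + 710 = 43898
ΣP(2012)Q(2012) = 22847×1 + 457×7 + 2271×5 + 432×2 = 22847 + 3199 + 11355 + 864 = 38265
link = 43898/38265 = 1.147210
Chained index = 100 × 1.021817 × 1.060470 × 1.147210 = 124.3125

124.31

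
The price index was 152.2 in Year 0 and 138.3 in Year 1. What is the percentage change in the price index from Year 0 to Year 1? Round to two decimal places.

-9.13%

Change = (138.3 − 152.2) / 152.2 × 100
       = -13.9 / 152.2 × 100 = -9.1327%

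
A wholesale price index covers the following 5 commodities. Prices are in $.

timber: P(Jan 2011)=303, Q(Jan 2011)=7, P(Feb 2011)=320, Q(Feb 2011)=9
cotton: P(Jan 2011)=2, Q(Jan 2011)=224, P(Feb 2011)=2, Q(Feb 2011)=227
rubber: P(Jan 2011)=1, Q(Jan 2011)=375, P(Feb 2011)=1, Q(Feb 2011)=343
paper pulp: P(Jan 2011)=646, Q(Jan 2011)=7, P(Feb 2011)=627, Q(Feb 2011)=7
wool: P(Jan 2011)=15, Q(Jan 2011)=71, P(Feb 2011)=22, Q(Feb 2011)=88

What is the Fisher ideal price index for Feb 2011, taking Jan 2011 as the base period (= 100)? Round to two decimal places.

106.22

Laspeyres component (base-period weights):
ΣP(Feb 2011)Q(Jan 2011) = 320×7 + 2×224 + 1×375 + 627×7 + 22×71 = 2240 + 448 + 375 + 4389 + 1562 = 9014
ΣP(Jan 2011)Q(Jan 2011) = 303×7 + 2×224 + 1×375 + 646×7 + 15×71 = 2121 + 448 + 375 + 4522 + 1065 = 8531
L = 9014 / 8531 × 100 = 105.6617
Paasche component (current-period weights):
ΣP(Feb 2011)Q(Feb 2011) = 320×9 + 2×227 + 1×343 + 627×7 + 22×88 = 2880 + 454 + 343 + 4389 + 1936 = 10002
ΣP(Jan 2011)Q(Feb 2011) = 303×9 + 2×227 + 1×343 + 646×7 + 15×88 = 2727 + 454 + 343 + 4522 + 1320 = 9366
P = 10002 / 9366 × 100 = 106.7905
Fisher = √(L × P) = √(105.6617 × 106.7905) = 106.2246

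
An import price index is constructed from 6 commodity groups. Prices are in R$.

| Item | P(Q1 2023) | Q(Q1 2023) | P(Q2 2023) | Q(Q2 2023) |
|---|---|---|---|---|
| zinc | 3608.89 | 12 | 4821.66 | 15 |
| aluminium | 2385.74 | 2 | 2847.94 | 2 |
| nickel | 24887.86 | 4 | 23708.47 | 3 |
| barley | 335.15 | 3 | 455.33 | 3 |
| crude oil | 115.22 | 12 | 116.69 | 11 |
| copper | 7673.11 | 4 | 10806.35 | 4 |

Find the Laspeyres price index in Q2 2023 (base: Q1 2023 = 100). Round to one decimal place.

113.1

Laspeyres price index uses base-period quantities as weights.
ΣP(Q2 2023)·Q(Q1 2023) = 4821.66×12 + 2847.94×2 + 23708.47×4 + 455.33×3 + 116.69×12 + 10806.35×4 = 57859.92 + 5695.88 + 94833.88 + 1365.99 + 1400.28 + 43225.4 = 204381.35
ΣP(Q1 2023)·Q(Q1 2023) = 3608.89×12 + 2385.74×2 + 24887.86×4 + 335.15×3 + 115.22×12 + 7673.11×4 = 43306.68 + 4771.48 + 99551.44 + 1005.45 + 1382.64 + 30692.44 = 180710.13
Index = 204381.35 / 180710.13 × 100 = 113.0990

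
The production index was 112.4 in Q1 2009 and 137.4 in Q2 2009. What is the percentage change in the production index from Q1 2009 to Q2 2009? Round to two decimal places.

Change = (137.4 − 112.4) / 112.4 × 100
       = 25.0 / 112.4 × 100 = 22.2420%

22.24%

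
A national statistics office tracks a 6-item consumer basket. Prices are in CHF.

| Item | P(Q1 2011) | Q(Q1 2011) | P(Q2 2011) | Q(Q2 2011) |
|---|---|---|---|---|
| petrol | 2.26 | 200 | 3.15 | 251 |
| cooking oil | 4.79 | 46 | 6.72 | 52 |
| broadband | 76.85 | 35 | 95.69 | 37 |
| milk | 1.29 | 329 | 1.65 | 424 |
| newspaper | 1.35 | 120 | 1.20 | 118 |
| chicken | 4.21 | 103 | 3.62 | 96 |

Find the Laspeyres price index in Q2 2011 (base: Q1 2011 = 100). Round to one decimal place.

122.0

Laspeyres price index uses base-period quantities as weights.
ΣP(Q2 2011)·Q(Q1 2011) = 3.15×200 + 6.72×46 + 95.69×35 + 1.65×329 + 1.20×120 + 3.62×103 = 630 + 309.12 + 3349.15 + 542.85 + 144 + 372.86 = 5347.98
ΣP(Q1 2011)·Q(Q1 2011) = 2.26×200 + 4.79×46 + 76.85×35 + 1.29×329 + 1.35×120 + 4.21×103 = 452 + 220.34 + 2689.75 + 424.41 + 162 + 433.63 = 4382.13
Index = 5347.98 / 4382.13 × 100 = 122.0407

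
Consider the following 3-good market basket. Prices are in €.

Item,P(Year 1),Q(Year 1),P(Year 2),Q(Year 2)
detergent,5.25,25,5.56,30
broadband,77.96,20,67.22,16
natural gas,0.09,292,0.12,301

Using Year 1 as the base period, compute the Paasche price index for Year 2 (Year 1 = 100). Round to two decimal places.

Paasche price index uses current-period quantities as weights.
ΣP(Year 2)·Q(Year 2) = 5.56×30 + 67.22×16 + 0.12×301 = 166.8 + 1075.52 + 36.12 = 1278.44
ΣP(Year 1)·Q(Year 2) = 5.25×30 + 77.96×16 + 0.09×301 = 157.5 + 1247.36 + 27.09 = 1431.95
Index = 1278.44 / 1431.95 × 100 = 89.2797

89.28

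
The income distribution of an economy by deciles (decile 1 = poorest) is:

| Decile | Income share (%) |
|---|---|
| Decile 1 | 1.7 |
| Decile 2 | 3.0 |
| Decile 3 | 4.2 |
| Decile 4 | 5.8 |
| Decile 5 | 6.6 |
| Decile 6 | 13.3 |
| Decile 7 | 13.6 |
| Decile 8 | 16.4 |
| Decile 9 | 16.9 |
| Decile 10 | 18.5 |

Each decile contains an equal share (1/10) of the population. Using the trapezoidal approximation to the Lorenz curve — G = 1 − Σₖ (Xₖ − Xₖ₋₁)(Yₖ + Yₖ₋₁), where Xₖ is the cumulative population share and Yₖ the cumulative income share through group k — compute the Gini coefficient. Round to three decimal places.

Cumulative income shares Yₖ: 0.0170, 0.0470, 0.0890, 0.1470, 0.2130, 0.3460, 0.4820, 0.6460, 0.8150, 1.0000
Σ (Xₖ−Xₖ₋₁)(Yₖ+Yₖ₋₁) = (1/10)(0.0170+0.0000) + (1/10)(0.0470+0.0170) + (1/10)(0.0890+0.0470) + (1/10)(0.1470+0.0890) + (1/10)(0.2130+0.1470) + (1/10)(0.3460+0.2130) + (1/10)(0.4820+0.3460) + (1/10)(0.6460+0.4820) + (1/10)(0.8150+0.6460) + (1/10)(1.0000+0.8150)
  = 0.0017 + 0.0064 + 0.0136 + 0.0236 + 0.0360 + 0.0559 + 0.0828 + 0.1128 + 0.1461 + 0.1815 = 0.6604
G = 1 − 0.6604 = 0.3396

0.340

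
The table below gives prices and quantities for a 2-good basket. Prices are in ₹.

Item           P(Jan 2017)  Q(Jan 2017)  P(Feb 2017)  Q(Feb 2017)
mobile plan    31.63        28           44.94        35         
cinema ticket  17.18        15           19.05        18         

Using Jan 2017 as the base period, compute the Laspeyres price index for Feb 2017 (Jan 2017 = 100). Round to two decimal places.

135.05

Laspeyres price index uses base-period quantities as weights.
ΣP(Feb 2017)·Q(Jan 2017) = 44.94×28 + 19.05×15 = 1258.32 + 285.75 = 1544.07
ΣP(Jan 2017)·Q(Jan 2017) = 31.63×28 + 17.18×15 = 885.64 + 257.7 = 1143.34
Index = 1544.07 / 1143.34 × 100 = 135.0491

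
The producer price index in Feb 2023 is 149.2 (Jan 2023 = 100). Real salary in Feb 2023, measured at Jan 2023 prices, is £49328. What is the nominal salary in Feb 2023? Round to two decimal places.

73597.38

Nominal = Real × (Index/100) = 49328 × (149.2/100)
        = 49328 × 1.492 = 73597.3760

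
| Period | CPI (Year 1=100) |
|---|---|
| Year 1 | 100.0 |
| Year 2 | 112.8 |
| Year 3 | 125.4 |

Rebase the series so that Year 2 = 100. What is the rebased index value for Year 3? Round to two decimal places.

111.17

Rebased(Year 3) = 125.4 / 112.8 × 100 = 111.1702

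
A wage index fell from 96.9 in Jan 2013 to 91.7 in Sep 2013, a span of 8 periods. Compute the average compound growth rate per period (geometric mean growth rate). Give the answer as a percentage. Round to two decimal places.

Growth factor = (91.7/96.9)^(1/8) = (0.946336)^(1/8) = 0.993129
Growth rate = 0.993129 − 1 = -0.006871 = -0.6871%

-0.69%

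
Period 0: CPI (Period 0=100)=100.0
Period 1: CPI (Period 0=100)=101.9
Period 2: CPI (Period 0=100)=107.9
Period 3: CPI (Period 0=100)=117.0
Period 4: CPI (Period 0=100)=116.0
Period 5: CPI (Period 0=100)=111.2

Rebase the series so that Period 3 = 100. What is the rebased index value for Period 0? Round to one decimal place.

Rebased(Period 0) = 100.0 / 117.0 × 100 = 85.4701

85.5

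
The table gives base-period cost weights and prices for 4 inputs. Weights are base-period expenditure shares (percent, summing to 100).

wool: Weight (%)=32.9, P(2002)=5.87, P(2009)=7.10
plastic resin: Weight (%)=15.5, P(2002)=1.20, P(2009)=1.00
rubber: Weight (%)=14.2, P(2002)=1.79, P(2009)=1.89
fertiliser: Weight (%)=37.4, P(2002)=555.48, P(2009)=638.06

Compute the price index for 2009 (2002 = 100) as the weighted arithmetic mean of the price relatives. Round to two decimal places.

110.66

wool: 32.9 × (7.10/5.87) = 32.9 × 1.209540 = 39.7939
plastic resin: 15.5 × (1.00/1.20) = 15.5 × 0.833333 = 12.9167
rubber: 14.2 × (1.89/1.79) = 14.2 × 1.055866 = 14.9933
fertiliser: 37.4 × (638.06/555.48) = 37.4 × 1.148664 = 42.9600
Index = Σ wᵢ·(p₁ᵢ/p₀ᵢ) = 39.7939 + 12.9167 + 14.9933 + 42.9600 = 110.6639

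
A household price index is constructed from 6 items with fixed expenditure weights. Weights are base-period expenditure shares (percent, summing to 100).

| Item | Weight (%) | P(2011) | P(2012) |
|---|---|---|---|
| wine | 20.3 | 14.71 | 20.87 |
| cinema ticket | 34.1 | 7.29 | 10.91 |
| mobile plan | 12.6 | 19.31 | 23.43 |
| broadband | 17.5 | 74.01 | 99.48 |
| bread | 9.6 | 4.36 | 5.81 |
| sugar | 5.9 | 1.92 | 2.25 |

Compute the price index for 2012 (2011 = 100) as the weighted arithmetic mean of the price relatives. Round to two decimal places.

138.35

wine: 20.3 × (20.87/14.71) = 20.3 × 1.418763 = 28.8009
cinema ticket: 34.1 × (10.91/7.29) = 34.1 × 1.496571 = 51.0331
mobile plan: 12.6 × (23.43/19.31) = 12.6 × 1.213361 = 15.2883
broadband: 17.5 × (99.48/74.01) = 17.5 × 1.344143 = 23.5225
bread: 9.6 × (5.81/4.36) = 9.6 × 1.332569 = 12.7927
sugar: 5.9 × (2.25/1.92) = 5.9 × 1.171875 = 6.9141
Index = Σ wᵢ·(p₁ᵢ/p₀ᵢ) = 28.8009 + 51.0331 + 15.2883 + 23.5225 + 12.7927 + 6.9141 = 138.3515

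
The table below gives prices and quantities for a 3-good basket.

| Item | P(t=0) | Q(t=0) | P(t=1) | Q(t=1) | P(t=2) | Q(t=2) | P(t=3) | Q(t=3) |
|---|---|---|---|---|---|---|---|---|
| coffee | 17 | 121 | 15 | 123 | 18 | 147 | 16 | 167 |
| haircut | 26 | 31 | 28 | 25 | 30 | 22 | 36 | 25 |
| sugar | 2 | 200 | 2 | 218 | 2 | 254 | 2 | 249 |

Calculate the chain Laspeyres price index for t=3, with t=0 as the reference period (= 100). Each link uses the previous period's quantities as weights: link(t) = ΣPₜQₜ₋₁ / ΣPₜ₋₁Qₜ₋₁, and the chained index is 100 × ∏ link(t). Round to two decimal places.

103.19

Link t=0→t=1:
ΣP(t=1)Q(t=0) = 15×121 + 28×31 + 2×200 = 1815 + 868 + 400 = 3083
ΣP(t=0)Q(t=0) = 17×121 + 26×31 + 2×200 = 2057 + 806 + 400 = 3263
link = 3083/3263 = 0.944836
Link t=1→t=2:
ΣP(t=2)Q(t=1) = 18×123 + 30×25 + 2×218 = 2214 + 750 + 436 = 3400
ΣP(t=1)Q(t=1) = 15×123 + 28×25 + 2×218 = 1845 + 700 + 436 = 2981
link = 3400/2981 = 1.140557
Link t=2→t=3:
ΣP(t=3)Q(t=2) = 16×147 + 36×22 + 2×254 = 2352 + 792 + 508 = 3652
ΣP(t=2)Q(t=2) = 18×147 + 30×22 + 2×254 = 2646 + 660 + 508 = 3814
link = 3652/3814 = 0.957525
Chained index = 100 × 0.944836 × 1.140557 × 0.957525 = 103.1866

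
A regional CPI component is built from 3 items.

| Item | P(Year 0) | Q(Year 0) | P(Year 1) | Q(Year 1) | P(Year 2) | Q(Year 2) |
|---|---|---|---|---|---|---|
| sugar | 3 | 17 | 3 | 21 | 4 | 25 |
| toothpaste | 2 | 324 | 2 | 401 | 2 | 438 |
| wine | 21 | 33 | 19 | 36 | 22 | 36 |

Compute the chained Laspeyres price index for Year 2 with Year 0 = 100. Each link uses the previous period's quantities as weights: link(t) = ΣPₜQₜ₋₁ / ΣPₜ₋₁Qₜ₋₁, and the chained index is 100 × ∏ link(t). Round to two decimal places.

103.19

Link Year 0→Year 1:
ΣP(Year 1)Q(Year 0) = 3×17 + 2×324 + 19×33 = 51 + 648 + 627 = 1326
ΣP(Year 0)Q(Year 0) = 3×17 + 2×324 + 21×33 = 51 + 648 + 693 = 1392
link = 1326/1392 = 0.952586
Link Year 1→Year 2:
ΣP(Year 2)Q(Year 1) = 4×21 + 2×401 + 22×36 = 84 + 802 + 792 = 1678
ΣP(Year 1)Q(Year 1) = 3×21 + 2×401 + 19×36 = 63 + 802 + 684 = 1549
link = 1678/1549 = 1.083280
Chained index = 100 × 0.952586 × 1.083280 = 103.1917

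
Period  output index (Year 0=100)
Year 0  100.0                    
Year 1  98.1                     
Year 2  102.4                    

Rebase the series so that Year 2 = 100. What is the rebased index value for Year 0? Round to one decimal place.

97.7

Rebased(Year 0) = 100.0 / 102.4 × 100 = 97.6562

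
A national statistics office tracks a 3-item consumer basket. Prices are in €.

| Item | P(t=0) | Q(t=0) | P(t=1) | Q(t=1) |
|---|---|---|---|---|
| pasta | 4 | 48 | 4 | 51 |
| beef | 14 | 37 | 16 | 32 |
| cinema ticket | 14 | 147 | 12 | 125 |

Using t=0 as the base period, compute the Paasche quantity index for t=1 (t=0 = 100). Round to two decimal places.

86.97

Paasche quantity index uses current-period prices as weights.
ΣP(t=1)·Q(t=1) = 4×51 + 16×32 + 12×125 = 204 + 512 + 1500 = 2216
ΣP(t=1)·Q(t=0) = 4×48 + 16×37 + 12×147 = 192 + 592 + 1764 = 2548
Index = 2216 / 2548 × 100 = 86.9702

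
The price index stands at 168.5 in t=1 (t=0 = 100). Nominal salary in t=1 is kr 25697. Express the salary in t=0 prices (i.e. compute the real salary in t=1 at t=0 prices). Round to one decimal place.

15250.4

Real = Nominal ÷ (Index/100) = 25697 ÷ (168.5/100)
     = 25697 ÷ 1.685 = 15250.4451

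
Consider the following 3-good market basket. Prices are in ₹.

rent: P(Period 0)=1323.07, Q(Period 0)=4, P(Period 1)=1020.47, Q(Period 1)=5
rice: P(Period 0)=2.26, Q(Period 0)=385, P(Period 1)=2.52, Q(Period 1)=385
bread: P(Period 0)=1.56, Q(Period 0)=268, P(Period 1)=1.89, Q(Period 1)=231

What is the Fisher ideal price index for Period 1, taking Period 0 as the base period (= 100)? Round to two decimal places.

Laspeyres component (base-period weights):
ΣP(Period 1)Q(Period 0) = 1020.47×4 + 2.52×385 + 1.89×268 = 4081.88 + 970.2 + 506.52 = 5558.6
ΣP(Period 0)Q(Period 0) = 1323.07×4 + 2.26×385 + 1.56×268 = 5292.28 + 870.1 + 418.08 = 6580.46
L = 5558.6 / 6580.46 × 100 = 84.4713
Paasche component (current-period weights):
ΣP(Period 1)Q(Period 1) = 1020.47×5 + 2.52×385 + 1.89×231 = 5102.35 + 970.2 + 436.59 = 6509.14
ΣP(Period 0)Q(Period 1) = 1323.07×5 + 2.26×385 + 1.56×231 = 6615.35 + 870.1 + 360.36 = 7845.81
P = 6509.14 / 7845.81 × 100 = 82.9633
Fisher = √(L × P) = √(84.4713 × 82.9633) = 83.7139

83.71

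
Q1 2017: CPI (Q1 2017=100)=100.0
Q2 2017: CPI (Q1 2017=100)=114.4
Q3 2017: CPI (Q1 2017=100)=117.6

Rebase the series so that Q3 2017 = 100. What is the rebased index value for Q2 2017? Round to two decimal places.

97.28

Rebased(Q2 2017) = 114.4 / 117.6 × 100 = 97.2789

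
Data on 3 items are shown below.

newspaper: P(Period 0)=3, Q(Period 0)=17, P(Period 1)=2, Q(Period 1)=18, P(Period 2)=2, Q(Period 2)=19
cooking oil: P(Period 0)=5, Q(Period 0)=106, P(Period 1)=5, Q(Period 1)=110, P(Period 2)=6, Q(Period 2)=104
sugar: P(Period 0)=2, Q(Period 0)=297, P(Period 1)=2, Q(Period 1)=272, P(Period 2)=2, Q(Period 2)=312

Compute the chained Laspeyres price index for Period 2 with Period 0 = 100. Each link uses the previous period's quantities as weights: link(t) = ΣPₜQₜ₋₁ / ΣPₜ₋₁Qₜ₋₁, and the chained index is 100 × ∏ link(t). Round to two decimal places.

108.15

Link Period 0→Period 1:
ΣP(Period 1)Q(Period 0) = 2×17 + 5×106 + 2×297 = 34 + 530 + 594 = 1158
ΣP(Period 0)Q(Period 0) = 3×17 + 5×106 + 2×297 = 51 + 530 + 594 = 1175
link = 1158/1175 = 0.985532
Link Period 1→Period 2:
ΣP(Period 2)Q(Period 1) = 2×18 + 6×110 + 2×272 = 36 + 660 + 544 = 1240
ΣP(Period 1)Q(Period 1) = 2×18 + 5×110 + 2×272 = 36 + 550 + 544 = 1130
link = 1240/1130 = 1.097345
Chained index = 100 × 0.985532 × 1.097345 = 108.1469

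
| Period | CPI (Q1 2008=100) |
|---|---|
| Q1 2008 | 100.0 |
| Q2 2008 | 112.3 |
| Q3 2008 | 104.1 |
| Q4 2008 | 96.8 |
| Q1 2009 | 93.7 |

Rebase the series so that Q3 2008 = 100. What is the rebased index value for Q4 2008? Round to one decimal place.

Rebased(Q4 2008) = 96.8 / 104.1 × 100 = 92.9875

93.0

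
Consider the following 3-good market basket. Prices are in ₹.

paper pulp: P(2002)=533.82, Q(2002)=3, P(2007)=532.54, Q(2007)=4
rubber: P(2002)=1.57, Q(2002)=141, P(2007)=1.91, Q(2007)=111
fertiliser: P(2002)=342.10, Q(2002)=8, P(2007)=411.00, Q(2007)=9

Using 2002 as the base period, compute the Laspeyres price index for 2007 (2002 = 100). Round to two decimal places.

Laspeyres price index uses base-period quantities as weights.
ΣP(2007)·Q(2002) = 532.54×3 + 1.91×141 + 411.00×8 = 1597.62 + 269.31 + 3288 = 5154.93
ΣP(2002)·Q(2002) = 533.82×3 + 1.57×141 + 342.10×8 = 1601.46 + 221.37 + 2736.8 = 4559.63
Index = 5154.93 / 4559.63 × 100 = 113.0559

113.06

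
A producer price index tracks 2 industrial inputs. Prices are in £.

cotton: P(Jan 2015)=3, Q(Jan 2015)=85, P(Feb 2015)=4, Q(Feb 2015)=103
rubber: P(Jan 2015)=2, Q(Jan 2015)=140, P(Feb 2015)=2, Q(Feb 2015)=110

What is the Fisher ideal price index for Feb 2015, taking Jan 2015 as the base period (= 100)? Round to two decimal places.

Laspeyres component (base-period weights):
ΣP(Feb 2015)Q(Jan 2015) = 4×85 + 2×140 = 340 + 280 = 620
ΣP(Jan 2015)Q(Jan 2015) = 3×85 + 2×140 = 255 + 280 = 535
L = 620 / 535 × 100 = 115.8879
Paasche component (current-period weights):
ΣP(Feb 2015)Q(Feb 2015) = 4×103 + 2×110 = 412 + 220 = 632
ΣP(Jan 2015)Q(Feb 2015) = 3×103 + 2×110 = 309 + 220 = 529
P = 632 / 529 × 100 = 119.4707
Fisher = √(L × P) = √(115.8879 × 119.4707) = 117.6656

117.67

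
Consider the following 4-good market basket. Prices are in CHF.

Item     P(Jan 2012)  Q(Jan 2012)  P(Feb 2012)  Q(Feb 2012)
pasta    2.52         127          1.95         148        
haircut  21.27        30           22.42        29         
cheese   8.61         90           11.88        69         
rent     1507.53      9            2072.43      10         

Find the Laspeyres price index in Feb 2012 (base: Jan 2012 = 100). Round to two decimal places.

134.90

Laspeyres price index uses base-period quantities as weights.
ΣP(Feb 2012)·Q(Jan 2012) = 1.95×127 + 22.42×30 + 11.88×90 + 2072.43×9 = 247.65 + 672.6 + 1069.2 + 18651.87 = 20641.32
ΣP(Jan 2012)·Q(Jan 2012) = 2.52×127 + 21.27×30 + 8.61×90 + 1507.53×9 = 320.04 + 638.1 + 774.9 + 13567.77 = 15300.81
Index = 20641.32 / 15300.81 × 100 = 134.9034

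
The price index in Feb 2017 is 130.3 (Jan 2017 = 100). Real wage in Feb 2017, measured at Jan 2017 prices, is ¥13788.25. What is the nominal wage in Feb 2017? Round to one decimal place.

Nominal = Real × (Index/100) = 13788.25 × (130.3/100)
        = 13788.25 × 1.303 = 17966.0898

17966.1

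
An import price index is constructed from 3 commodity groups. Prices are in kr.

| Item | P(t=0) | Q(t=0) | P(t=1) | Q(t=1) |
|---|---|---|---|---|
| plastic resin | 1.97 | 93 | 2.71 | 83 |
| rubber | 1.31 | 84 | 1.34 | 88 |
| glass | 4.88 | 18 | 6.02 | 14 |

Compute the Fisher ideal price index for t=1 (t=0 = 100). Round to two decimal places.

123.58

Laspeyres component (base-period weights):
ΣP(t=1)Q(t=0) = 2.71×93 + 1.34×84 + 6.02×18 = 252.03 + 112.56 + 108.36 = 472.95
ΣP(t=0)Q(t=0) = 1.97×93 + 1.31×84 + 4.88×18 = 183.21 + 110.04 + 87.84 = 381.09
L = 472.95 / 381.09 × 100 = 124.1045
Paasche component (current-period weights):
ΣP(t=1)Q(t=1) = 2.71×83 + 1.34×88 + 6.02×14 = 224.93 + 117.92 + 84.28 = 427.13
ΣP(t=0)Q(t=1) = 1.97×83 + 1.31×88 + 4.88×14 = 163.51 + 115.28 + 68.32 = 347.11
P = 427.13 / 347.11 × 100 = 123.0532
Fisher = √(L × P) = √(124.1045 × 123.0532) = 123.5778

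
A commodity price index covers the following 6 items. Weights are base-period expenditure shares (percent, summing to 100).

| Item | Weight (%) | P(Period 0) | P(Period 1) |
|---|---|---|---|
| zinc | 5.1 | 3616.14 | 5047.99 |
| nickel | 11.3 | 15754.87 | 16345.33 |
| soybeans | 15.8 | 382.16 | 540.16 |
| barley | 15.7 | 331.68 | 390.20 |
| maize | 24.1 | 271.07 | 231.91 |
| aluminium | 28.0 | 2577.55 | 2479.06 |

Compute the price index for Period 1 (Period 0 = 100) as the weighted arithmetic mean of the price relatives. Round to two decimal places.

zinc: 5.1 × (5047.99/3616.14) = 5.1 × 1.395961 = 7.1194
nickel: 11.3 × (16345.33/15754.87) = 11.3 × 1.037478 = 11.7235
soybeans: 15.8 × (540.16/382.16) = 15.8 × 1.413439 = 22.3323
barley: 15.7 × (390.20/331.68) = 15.7 × 1.176435 = 18.4700
maize: 24.1 × (231.91/271.07) = 24.1 × 0.855535 = 20.6184
aluminium: 28.0 × (2479.06/2577.55) = 28.0 × 0.961789 = 26.9301
Index = Σ wᵢ·(p₁ᵢ/p₀ᵢ) = 7.1194 + 11.7235 + 22.3323 + 18.4700 + 20.6184 + 26.9301 = 107.1938

107.19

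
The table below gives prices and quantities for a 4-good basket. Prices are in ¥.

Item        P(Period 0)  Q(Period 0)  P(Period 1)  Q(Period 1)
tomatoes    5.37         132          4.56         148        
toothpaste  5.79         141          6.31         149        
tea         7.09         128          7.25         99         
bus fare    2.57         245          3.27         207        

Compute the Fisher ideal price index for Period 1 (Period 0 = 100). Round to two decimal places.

104.63

Laspeyres component (base-period weights):
ΣP(Period 1)Q(Period 0) = 4.56×132 + 6.31×141 + 7.25×128 + 3.27×245 = 601.92 + 889.71 + 928 + 801.15 = 3220.78
ΣP(Period 0)Q(Period 0) = 5.37×132 + 5.79×141 + 7.09×128 + 2.57×245 = 708.84 + 816.39 + 907.52 + 629.65 = 3062.4
L = 3220.78 / 3062.4 × 100 = 105.1718
Paasche component (current-period weights):
ΣP(Period 1)Q(Period 1) = 4.56×148 + 6.31×149 + 7.25×99 + 3.27×207 = 674.88 + 940.19 + 717.75 + 676.89 = 3009.71
ΣP(Period 0)Q(Period 1) = 5.37×148 + 5.79×149 + 7.09×99 + 2.57×207 = 794.76 + 862.71 + 701.91 + 531.99 = 2891.37
P = 3009.71 / 2891.37 × 100 = 104.0929
Fisher = √(L × P) = √(105.1718 × 104.0929) = 104.6309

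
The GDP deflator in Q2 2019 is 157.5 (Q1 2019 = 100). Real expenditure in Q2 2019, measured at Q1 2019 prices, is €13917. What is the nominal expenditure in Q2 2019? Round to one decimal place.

Nominal = Real × (Index/100) = 13917 × (157.5/100)
        = 13917 × 1.575 = 21919.2750

21919.3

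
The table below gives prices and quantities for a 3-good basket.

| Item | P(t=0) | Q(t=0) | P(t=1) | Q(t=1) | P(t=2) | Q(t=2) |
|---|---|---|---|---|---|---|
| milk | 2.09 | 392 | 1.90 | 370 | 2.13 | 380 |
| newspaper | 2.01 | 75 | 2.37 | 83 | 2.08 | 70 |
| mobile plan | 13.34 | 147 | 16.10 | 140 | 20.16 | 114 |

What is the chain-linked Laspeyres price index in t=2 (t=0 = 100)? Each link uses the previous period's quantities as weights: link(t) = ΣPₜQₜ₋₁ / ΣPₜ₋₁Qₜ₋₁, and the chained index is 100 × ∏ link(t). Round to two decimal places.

Link t=0→t=1:
ΣP(t=1)Q(t=0) = 1.90×392 + 2.37×75 + 16.10×147 = 744.8 + 177.75 + 2366.7 = 3289.25
ΣP(t=0)Q(t=0) = 2.09×392 + 2.01×75 + 13.34×147 = 819.28 + 150.75 + 1960.98 = 2931.01
link = 3289.25/2931.01 = 1.122224
Link t=1→t=2:
ΣP(t=2)Q(t=1) = 2.13×370 + 2.08×83 + 20.16×140 = 788.1 + 172.64 + 2822.4 = 3783.14
ΣP(t=1)Q(t=1) = 1.90×370 + 2.37×83 + 16.10×140 = 703 + 196.71 + 2254 = 3153.71
link = 3783.14/3153.71 = 1.199584
Chained index = 100 × 1.122224 × 1.199584 = 134.6202

134.62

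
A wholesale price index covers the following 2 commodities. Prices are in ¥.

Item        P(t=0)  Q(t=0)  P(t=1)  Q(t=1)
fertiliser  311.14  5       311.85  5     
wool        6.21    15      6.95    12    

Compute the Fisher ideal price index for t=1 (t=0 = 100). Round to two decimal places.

100.83

Laspeyres component (base-period weights):
ΣP(t=1)Q(t=0) = 311.85×5 + 6.95×15 = 1559.25 + 104.25 = 1663.5
ΣP(t=0)Q(t=0) = 311.14×5 + 6.21×15 = 1555.7 + 93.15 = 1648.85
L = 1663.5 / 1648.85 × 100 = 100.8885
Paasche component (current-period weights):
ΣP(t=1)Q(t=1) = 311.85×5 + 6.95×12 = 1559.25 + 83.4 = 1642.65
ΣP(t=0)Q(t=1) = 311.14×5 + 6.21×12 = 1555.7 + 74.52 = 1630.22
P = 1642.65 / 1630.22 × 100 = 100.7625
Fisher = √(L × P) = √(100.8885 × 100.7625) = 100.8255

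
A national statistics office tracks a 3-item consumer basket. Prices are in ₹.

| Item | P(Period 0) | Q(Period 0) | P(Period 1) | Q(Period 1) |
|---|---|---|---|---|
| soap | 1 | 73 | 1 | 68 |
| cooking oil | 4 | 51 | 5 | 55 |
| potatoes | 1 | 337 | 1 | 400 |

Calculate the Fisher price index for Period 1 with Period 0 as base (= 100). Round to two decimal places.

Laspeyres component (base-period weights):
ΣP(Period 1)Q(Period 0) = 1×73 + 5×51 + 1×337 = 73 + 255 + 337 = 665
ΣP(Period 0)Q(Period 0) = 1×73 + 4×51 + 1×337 = 73 + 204 + 337 = 614
L = 665 / 614 × 100 = 108.3062
Paasche component (current-period weights):
ΣP(Period 1)Q(Period 1) = 1×68 + 5×55 + 1×400 = 68 + 275 + 400 = 743
ΣP(Period 0)Q(Period 1) = 1×68 + 4×55 + 1×400 = 68 + 220 + 400 = 688
P = 743 / 688 × 100 = 107.9942
Fisher = √(L × P) = √(108.3062 × 107.9942) = 108.1501

108.15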